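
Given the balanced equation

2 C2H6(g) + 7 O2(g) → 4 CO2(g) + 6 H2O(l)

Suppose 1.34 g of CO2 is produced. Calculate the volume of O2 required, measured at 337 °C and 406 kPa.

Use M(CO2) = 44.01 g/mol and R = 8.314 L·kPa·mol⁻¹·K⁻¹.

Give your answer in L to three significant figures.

n(CO2) = 1.340 / 44.01 = 0.03045 mol
n(O2) = (7/4) × 0.03045 = 0.05329 mol
V = nRT/P = 0.05329 × 8.314 × 610.15 / 406 = 0.6658 L

0.666 L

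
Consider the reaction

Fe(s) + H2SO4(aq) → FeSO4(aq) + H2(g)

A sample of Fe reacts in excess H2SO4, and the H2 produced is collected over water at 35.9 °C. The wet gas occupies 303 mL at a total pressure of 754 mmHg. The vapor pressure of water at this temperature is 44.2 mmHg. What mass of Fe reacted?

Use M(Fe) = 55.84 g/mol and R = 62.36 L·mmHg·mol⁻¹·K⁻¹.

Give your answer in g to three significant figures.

0.623 g

P(H2) = 754 − 44.2 = 709.8 mmHg
n(H2) = PV/RT = (709.8 × 0.3030) / (62.36 × 309.05) = 0.01116 mol
n(Fe) = (1/1) × 0.01116 = 0.01116 mol
m(Fe) = 0.01116 × 55.84 = 0.6232 g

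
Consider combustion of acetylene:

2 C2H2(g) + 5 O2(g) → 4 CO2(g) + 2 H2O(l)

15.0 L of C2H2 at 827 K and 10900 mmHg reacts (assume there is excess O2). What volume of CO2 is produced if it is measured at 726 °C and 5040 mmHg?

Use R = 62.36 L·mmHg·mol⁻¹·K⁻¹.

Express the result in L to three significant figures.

n(C2H2) = PV/RT = (10900 × 15.0) / (62.36 × 827) = 3.170 mol
n(CO2) = (4/2) × 3.170 = 6.340 mol
V = nRT/P = 6.340 × 62.36 × 999.15 / 5040 = 78.38 L

78.4 L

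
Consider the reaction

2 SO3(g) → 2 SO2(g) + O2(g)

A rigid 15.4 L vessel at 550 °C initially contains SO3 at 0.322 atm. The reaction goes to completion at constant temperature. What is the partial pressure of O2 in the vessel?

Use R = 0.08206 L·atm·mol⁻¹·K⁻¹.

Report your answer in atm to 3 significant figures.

0.161 atm

n(SO3)₀ = PV/RT = (0.322 × 15.4) / (0.08206 × 823.15) = 0.07341 mol
n(O2) = (1/2) × 0.07341 = 0.03671 mol
P(O2) = nRT/V = 0.03671 × 0.08206 × 823.15 / 15.4 = 0.1610 atm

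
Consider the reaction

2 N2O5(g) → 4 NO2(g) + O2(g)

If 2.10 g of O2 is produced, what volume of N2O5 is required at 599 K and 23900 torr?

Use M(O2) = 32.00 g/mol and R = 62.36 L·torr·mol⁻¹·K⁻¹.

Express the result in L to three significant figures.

n(O2) = 2.100 / 32.00 = 0.06563 mol
n(N2O5) = (2/1) × 0.06563 = 0.1313 mol
V = nRT/P = 0.1313 × 62.36 × 599 / 23900 = 0.2052 L

0.205 L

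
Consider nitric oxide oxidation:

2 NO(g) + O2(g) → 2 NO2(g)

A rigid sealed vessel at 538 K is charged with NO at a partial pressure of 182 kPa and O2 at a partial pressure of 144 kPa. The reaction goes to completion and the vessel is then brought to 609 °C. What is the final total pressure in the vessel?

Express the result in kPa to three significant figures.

Because the vessel is rigid and T is held at 538 K, work the stoichiometry in partial pressures (P_i = n_iRT/V).
P(O2) required for 182 kPa of NO = (1/2) × 182 = 91.00 kPa; available 144 kPa, so NO is limiting.
P(O2) remaining = 144 − (1/2) × 182 = 53.00 kPa
P(gaseous products) = (2)/2 × 182 = 182.0 kPa
P_total at 538 K = 53.00 + 182.0 = 235.0 kPa
Scaling to 609 °C: P = 235.0 × 882.15/538 = 385.3 kPa

385 kPa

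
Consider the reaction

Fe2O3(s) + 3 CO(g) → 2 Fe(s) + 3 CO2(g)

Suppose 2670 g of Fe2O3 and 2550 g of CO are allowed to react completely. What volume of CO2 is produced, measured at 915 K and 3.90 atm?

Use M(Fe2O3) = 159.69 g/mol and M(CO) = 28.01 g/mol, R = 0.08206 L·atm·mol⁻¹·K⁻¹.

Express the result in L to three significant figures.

966 L

n(Fe2O3) = 2670 / 159.69 = 16.72 mol
n(CO) = 2550 / 28.01 = 91.04 mol
For 16.72 mol Fe2O3, stoichiometry requires (3/1) × 16.72 = 50.16 mol CO; 91.04 mol is available, so Fe2O3 is limiting.
n(CO2) = (3/1) × 16.72 = 50.16 mol
V(CO2) = nRT/P = 50.16 × 0.08206 × 915 / 3.90 = 965.7 L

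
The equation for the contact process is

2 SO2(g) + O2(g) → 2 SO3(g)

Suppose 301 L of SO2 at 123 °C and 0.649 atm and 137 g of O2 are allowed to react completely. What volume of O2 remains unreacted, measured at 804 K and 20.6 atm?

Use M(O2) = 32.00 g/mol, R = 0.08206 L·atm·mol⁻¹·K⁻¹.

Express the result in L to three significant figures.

4.09 L

n(SO2) = PV/RT = (0.649 × 301) / (0.08206 × 396.15) = 6.009 mol
n(O2) = 137 / 32.00 = 4.281 mol
For 6.009 mol SO2, stoichiometry requires (1/2) × 6.009 = 3.005 mol O2; 4.281 mol is available, so SO2 is limiting.
n(O2) consumed = (1/2) × 6.009 = 3.005 mol; remaining = 4.281 − 3.005 = 1.276 mol
V(O2) = nRT/P = 1.276 × 0.08206 × 804 / 20.6 = 4.087 L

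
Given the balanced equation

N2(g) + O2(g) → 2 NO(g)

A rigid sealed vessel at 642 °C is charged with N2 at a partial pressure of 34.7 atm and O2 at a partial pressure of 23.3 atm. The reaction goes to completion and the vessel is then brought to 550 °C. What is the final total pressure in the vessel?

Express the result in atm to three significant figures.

52.2 atm

At constant V, partial pressures at 642 °C are proportional to moles, so apply stoichiometry directly to pressures.
P(O2) required for 34.7 atm of N2 = (1/1) × 34.7 = 34.70 atm; available 23.3 atm, so O2 is limiting.
P(N2) remaining = 34.7 − (1/1) × 23.3 = 11.40 atm
P(gaseous products) = (2)/1 × 23.3 = 46.60 atm
P_total at 642 °C = 11.40 + 46.60 = 58.00 atm
Scaling to 550 °C: P = 58.00 × 823.15/915.15 = 52.17 atm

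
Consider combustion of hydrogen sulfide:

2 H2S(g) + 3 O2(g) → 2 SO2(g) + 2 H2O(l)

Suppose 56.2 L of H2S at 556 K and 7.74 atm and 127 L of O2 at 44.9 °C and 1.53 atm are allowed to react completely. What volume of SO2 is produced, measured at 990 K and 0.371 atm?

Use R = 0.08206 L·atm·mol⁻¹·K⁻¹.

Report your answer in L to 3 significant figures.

n(H2S) = PV/RT = (7.74 × 56.2) / (0.08206 × 556) = 9.534 mol
n(O2) = PV/RT = (1.53 × 127) / (0.08206 × 318.05) = 7.445 mol
For 9.534 mol H2S, stoichiometry requires (3/2) × 9.534 = 14.30 mol O2; 7.445 mol is available, so O2 is limiting.
n(SO2) = (2/3) × 7.445 = 4.963 mol
V(SO2) = nRT/P = 4.963 × 0.08206 × 990 / 0.371 = 1087 L

1090 L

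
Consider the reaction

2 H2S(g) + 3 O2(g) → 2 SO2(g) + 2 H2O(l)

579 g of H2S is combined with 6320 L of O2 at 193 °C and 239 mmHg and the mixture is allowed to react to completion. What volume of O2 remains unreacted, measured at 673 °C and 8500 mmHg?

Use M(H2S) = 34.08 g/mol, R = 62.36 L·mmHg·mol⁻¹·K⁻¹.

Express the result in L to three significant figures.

184 L

n(H2S) = 579 / 34.08 = 16.99 mol
n(O2) = PV/RT = (239 × 6320) / (62.36 × 466.15) = 51.96 mol
For 16.99 mol H2S, stoichiometry requires (3/2) × 16.99 = 25.48 mol O2; 51.96 mol is available, so H2S is limiting.
n(O2) consumed = (3/2) × 16.99 = 25.48 mol; remaining = 51.96 − 25.48 = 26.48 mol
V(O2) = nRT/P = 26.48 × 62.36 × 946.15 / 8500 = 183.8 L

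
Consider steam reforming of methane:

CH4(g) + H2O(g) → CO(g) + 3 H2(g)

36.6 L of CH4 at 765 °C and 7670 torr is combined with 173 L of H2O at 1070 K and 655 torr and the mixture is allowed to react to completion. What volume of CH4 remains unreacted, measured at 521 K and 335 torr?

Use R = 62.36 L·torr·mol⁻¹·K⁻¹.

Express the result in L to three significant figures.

256 L

n(CH4) = PV/RT = (7670 × 36.6) / (62.36 × 1038.15) = 4.336 mol
n(H2O) = PV/RT = (655 × 173) / (62.36 × 1070) = 1.698 mol
For 4.336 mol CH4, stoichiometry requires (1/1) × 4.336 = 4.336 mol H2O; 1.698 mol is available, so H2O is limiting.
n(CH4) consumed = (1/1) × 1.698 = 1.698 mol; remaining = 4.336 − 1.698 = 2.638 mol
V(CH4) = nRT/P = 2.638 × 62.36 × 521 / 335 = 255.8 L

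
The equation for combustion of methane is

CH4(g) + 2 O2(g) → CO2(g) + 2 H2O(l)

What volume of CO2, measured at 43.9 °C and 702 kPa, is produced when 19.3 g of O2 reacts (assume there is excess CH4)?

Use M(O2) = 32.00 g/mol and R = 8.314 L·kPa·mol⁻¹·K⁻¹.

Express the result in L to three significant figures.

1.13 L

n(O2) = 19.30 / 32.00 = 0.6031 mol
n(CO2) = (1/2) × 0.6031 = 0.3015 mol
V = nRT/P = 0.3015 × 8.314 × 317.05 / 702 = 1.132 L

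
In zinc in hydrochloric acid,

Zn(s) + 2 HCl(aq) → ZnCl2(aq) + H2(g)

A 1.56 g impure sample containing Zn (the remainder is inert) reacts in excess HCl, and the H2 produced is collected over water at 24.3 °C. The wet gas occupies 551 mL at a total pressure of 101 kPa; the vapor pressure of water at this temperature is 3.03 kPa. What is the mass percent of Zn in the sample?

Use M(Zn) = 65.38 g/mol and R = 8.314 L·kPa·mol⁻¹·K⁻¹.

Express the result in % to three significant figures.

P(H2) = 101 − 3.03 = 97.97 kPa
n(H2) = PV/RT = (97.97 × 0.5510) / (8.314 × 297.45) = 0.02183 mol
n(Zn) = (1/1) × 0.02183 = 0.02183 mol
m(Zn) = 0.02183 × 65.38 = 1.427 g
%Zn = 1.427 / 1.56 × 100 = 91.47%

91.5 %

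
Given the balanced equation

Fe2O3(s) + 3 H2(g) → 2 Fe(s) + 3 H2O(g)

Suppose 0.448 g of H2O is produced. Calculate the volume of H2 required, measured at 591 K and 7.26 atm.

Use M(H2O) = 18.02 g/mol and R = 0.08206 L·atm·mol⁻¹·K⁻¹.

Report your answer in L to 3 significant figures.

0.166 L

n(H2O) = 0.4480 / 18.02 = 0.02486 mol
n(H2) = (3/3) × 0.02486 = 0.02486 mol
V = nRT/P = 0.02486 × 0.08206 × 591 / 7.26 = 0.1661 L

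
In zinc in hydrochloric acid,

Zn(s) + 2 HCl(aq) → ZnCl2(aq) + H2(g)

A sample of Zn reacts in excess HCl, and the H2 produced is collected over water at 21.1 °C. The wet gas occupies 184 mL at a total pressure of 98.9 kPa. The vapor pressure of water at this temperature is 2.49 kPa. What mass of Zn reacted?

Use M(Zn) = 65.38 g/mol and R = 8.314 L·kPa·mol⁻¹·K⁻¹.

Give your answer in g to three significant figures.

0.474 g

P(H2) = 98.9 − 2.49 = 96.41 kPa
n(H2) = PV/RT = (96.41 × 0.1840) / (8.314 × 294.25) = 0.007251 mol
n(Zn) = (1/1) × 0.007251 = 0.007251 mol
m(Zn) = 0.007251 × 65.38 = 0.4741 g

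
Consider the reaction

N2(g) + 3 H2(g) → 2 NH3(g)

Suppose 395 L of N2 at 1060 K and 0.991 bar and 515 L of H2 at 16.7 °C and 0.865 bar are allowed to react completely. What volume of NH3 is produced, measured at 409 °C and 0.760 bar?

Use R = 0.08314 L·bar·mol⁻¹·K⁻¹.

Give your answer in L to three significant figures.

n(N2) = PV/RT = (0.991 × 395) / (0.08314 × 1060) = 4.442 mol
n(H2) = PV/RT = (0.865 × 515) / (0.08314 × 289.85) = 18.49 mol
For 4.442 mol N2, stoichiometry requires (3/1) × 4.442 = 13.33 mol H2; 18.49 mol is available, so N2 is limiting.
n(NH3) = (2/1) × 4.442 = 8.884 mol
V(NH3) = nRT/P = 8.884 × 0.08314 × 682.15 / 0.760 = 663.0 L

663 L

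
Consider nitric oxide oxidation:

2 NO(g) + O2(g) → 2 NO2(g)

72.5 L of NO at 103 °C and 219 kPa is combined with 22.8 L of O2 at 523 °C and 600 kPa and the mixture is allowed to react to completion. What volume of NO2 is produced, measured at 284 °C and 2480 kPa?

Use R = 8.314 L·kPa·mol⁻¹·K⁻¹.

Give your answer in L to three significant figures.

7.72 L

n(NO) = PV/RT = (219 × 72.5) / (8.314 × 376.15) = 5.077 mol
n(O2) = PV/RT = (600 × 22.8) / (8.314 × 796.15) = 2.067 mol
For 5.077 mol NO, stoichiometry requires (1/2) × 5.077 = 2.538 mol O2; 2.067 mol is available, so O2 is limiting.
n(NO2) = (2/1) × 2.067 = 4.134 mol
V(NO2) = nRT/P = 4.134 × 8.314 × 557.15 / 2480 = 7.721 L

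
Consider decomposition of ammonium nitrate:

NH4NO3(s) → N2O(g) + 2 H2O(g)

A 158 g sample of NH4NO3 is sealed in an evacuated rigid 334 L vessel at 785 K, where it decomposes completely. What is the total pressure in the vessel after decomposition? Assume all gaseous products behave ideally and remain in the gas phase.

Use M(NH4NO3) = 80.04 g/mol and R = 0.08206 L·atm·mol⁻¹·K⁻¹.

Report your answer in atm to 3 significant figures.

n(NH4NO3) = 158 / 80.04 = 1.974 mol
n(gas produced) = (3/1) × 1.974 = 5.922 mol
P = nRT/V = 5.922 × 0.08206 × 785 / 334 = 1.142 atm

1.14 atm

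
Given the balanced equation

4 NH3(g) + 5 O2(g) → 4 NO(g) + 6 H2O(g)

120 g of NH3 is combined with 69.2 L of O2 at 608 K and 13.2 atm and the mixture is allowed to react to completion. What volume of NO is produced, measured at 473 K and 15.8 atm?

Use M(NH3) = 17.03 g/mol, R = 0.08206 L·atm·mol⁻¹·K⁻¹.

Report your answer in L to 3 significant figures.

n(NH3) = 120 / 17.03 = 7.046 mol
n(O2) = PV/RT = (13.2 × 69.2) / (0.08206 × 608) = 18.31 mol
For 7.046 mol NH3, stoichiometry requires (5/4) × 7.046 = 8.808 mol O2; 18.31 mol is available, so NH3 is limiting.
n(NO) = (4/4) × 7.046 = 7.046 mol
V(NO) = nRT/P = 7.046 × 0.08206 × 473 / 15.8 = 17.31 L

17.3 L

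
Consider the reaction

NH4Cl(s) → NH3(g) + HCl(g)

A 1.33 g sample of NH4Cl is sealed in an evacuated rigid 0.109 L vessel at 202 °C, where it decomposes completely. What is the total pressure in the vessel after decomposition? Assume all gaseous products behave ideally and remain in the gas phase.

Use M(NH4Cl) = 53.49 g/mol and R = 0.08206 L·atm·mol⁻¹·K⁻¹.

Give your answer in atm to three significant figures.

n(NH4Cl) = 1.33 / 53.49 = 0.02486 mol
n(gas produced) = (2/1) × 0.02486 = 0.04972 mol
P = nRT/V = 0.04972 × 0.08206 × 475.15 / 0.109 = 17.79 atm

17.8 atm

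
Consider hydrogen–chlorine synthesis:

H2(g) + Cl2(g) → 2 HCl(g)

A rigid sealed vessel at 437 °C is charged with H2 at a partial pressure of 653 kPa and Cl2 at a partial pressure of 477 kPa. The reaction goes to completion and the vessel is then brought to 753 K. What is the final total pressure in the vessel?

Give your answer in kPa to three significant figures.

1200 kPa

At constant V, partial pressures at 437 °C are proportional to moles, so apply stoichiometry directly to pressures.
P(Cl2) required for 653 kPa of H2 = (1/1) × 653 = 653.0 kPa; available 477 kPa, so Cl2 is limiting.
P(H2) remaining = 653 − (1/1) × 477 = 176.0 kPa
P(gaseous products) = (2)/1 × 477 = 954.0 kPa
P_total at 437 °C = 176.0 + 954.0 = 1130 kPa
Scaling to 753 K: P = 1130 × 753/710.15 = 1198 kPa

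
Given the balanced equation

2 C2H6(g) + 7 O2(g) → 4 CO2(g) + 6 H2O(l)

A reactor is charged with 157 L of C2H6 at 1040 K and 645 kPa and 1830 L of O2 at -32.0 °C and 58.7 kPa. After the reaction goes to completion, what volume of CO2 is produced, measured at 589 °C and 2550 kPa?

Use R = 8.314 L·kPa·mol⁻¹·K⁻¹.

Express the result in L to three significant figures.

65.8 L

n(C2H6) = PV/RT = (645 × 157) / (8.314 × 1040) = 11.71 mol
n(O2) = PV/RT = (58.7 × 1830) / (8.314 × 241.15) = 53.58 mol
For 11.71 mol C2H6, stoichiometry requires (7/2) × 11.71 = 40.98 mol O2; 53.58 mol is available, so C2H6 is limiting.
n(CO2) = (4/2) × 11.71 = 23.42 mol
V(CO2) = nRT/P = 23.42 × 8.314 × 862.15 / 2550 = 65.83 L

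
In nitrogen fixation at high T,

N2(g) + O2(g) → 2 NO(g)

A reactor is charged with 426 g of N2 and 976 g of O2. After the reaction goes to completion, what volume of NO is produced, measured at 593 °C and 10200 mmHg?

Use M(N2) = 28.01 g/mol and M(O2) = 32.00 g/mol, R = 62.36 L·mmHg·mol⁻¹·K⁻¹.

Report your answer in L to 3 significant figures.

n(N2) = 426 / 28.01 = 15.21 mol
n(O2) = 976 / 32.00 = 30.50 mol
For 15.21 mol N2, stoichiometry requires (1/1) × 15.21 = 15.21 mol O2; 30.50 mol is available, so N2 is limiting.
n(NO) = (2/1) × 15.21 = 30.42 mol
V(NO) = nRT/P = 30.42 × 62.36 × 866.15 / 10200 = 161.1 L

161 L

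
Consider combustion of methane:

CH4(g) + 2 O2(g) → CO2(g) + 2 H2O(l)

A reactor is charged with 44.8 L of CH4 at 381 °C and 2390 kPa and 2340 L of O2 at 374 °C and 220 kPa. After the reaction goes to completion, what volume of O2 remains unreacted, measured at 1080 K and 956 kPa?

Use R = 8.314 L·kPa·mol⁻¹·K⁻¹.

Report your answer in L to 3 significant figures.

n(CH4) = PV/RT = (2390 × 44.8) / (8.314 × 654.15) = 19.69 mol
n(O2) = PV/RT = (220 × 2340) / (8.314 × 647.15) = 95.68 mol
For 19.69 mol CH4, stoichiometry requires (2/1) × 19.69 = 39.38 mol O2; 95.68 mol is available, so CH4 is limiting.
n(O2) consumed = (2/1) × 19.69 = 39.38 mol; remaining = 95.68 − 39.38 = 56.30 mol
V(O2) = nRT/P = 56.30 × 8.314 × 1080 / 956 = 528.8 L

529 L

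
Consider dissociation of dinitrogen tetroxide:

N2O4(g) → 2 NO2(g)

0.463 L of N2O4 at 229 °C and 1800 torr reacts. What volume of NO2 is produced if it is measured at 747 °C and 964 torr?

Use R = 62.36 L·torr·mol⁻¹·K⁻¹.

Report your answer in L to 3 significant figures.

3.51 L

n(N2O4) = PV/RT = (1800 × 0.463) / (62.36 × 502.15) = 0.02661 mol
n(NO2) = (2/1) × 0.02661 = 0.05322 mol
V = nRT/P = 0.05322 × 62.36 × 1020.15 / 964 = 3.512 L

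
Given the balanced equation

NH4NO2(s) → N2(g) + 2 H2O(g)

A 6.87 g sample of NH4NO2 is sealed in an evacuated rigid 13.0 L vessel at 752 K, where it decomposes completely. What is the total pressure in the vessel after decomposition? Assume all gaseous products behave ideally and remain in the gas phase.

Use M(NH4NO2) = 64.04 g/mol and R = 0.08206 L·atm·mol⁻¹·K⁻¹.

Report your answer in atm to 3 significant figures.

1.53 atm

n(NH4NO2) = 6.87 / 64.04 = 0.1073 mol
n(gas produced) = (3/1) × 0.1073 = 0.3219 mol
P = nRT/V = 0.3219 × 0.08206 × 752 / 13.0 = 1.528 atm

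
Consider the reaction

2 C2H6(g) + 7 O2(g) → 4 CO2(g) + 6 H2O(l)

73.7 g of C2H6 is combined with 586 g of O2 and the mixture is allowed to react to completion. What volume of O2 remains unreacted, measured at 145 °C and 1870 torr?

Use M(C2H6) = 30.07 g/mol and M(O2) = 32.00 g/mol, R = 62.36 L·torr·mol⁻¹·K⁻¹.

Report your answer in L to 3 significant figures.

136 L

n(C2H6) = 73.7 / 30.07 = 2.451 mol
n(O2) = 586 / 32.00 = 18.31 mol
For 2.451 mol C2H6, stoichiometry requires (7/2) × 2.451 = 8.579 mol O2; 18.31 mol is available, so C2H6 is limiting.
n(O2) consumed = (7/2) × 2.451 = 8.579 mol; remaining = 18.31 − 8.579 = 9.731 mol
V(O2) = nRT/P = 9.731 × 62.36 × 418.15 / 1870 = 135.7 L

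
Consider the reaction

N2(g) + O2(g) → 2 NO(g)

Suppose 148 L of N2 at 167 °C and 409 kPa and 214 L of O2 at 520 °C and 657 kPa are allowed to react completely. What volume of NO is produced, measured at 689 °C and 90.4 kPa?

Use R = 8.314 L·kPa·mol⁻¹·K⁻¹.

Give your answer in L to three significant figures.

2930 L

n(N2) = PV/RT = (409 × 148) / (8.314 × 440.15) = 16.54 mol
n(O2) = PV/RT = (657 × 214) / (8.314 × 793.15) = 21.32 mol
For 16.54 mol N2, stoichiometry requires (1/1) × 16.54 = 16.54 mol O2; 21.32 mol is available, so N2 is limiting.
n(NO) = (2/1) × 16.54 = 33.08 mol
V(NO) = nRT/P = 33.08 × 8.314 × 962.15 / 90.4 = 2927 L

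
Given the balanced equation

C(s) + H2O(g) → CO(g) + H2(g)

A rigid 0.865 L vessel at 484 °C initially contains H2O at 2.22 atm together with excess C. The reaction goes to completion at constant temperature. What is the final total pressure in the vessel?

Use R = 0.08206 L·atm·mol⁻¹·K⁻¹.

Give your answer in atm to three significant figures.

Rigid vessel, constant T ⇒ P scales with total gas moles (1 → 2).
P_final = (2/1) × 2.22 = 4.440 atm

4.44 atm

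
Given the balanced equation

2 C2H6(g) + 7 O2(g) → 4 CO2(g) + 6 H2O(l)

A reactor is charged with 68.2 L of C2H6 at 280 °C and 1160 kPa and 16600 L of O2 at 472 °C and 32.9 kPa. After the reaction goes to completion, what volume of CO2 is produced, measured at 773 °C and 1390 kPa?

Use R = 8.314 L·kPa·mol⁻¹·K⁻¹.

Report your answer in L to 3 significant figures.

215 L

n(C2H6) = PV/RT = (1160 × 68.2) / (8.314 × 553.15) = 17.20 mol
n(O2) = PV/RT = (32.9 × 16600) / (8.314 × 745.15) = 88.16 mol
For 17.20 mol C2H6, stoichiometry requires (7/2) × 17.20 = 60.20 mol O2; 88.16 mol is available, so C2H6 is limiting.
n(CO2) = (4/2) × 17.20 = 34.40 mol
V(CO2) = nRT/P = 34.40 × 8.314 × 1046.15 / 1390 = 215.3 L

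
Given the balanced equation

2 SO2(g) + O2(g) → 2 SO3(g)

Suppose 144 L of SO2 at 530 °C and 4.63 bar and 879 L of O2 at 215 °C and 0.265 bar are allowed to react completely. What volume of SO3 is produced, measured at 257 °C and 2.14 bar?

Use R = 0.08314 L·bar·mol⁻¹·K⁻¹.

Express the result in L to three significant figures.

206 L

n(SO2) = PV/RT = (4.63 × 144) / (0.08314 × 803.15) = 9.985 mol
n(O2) = PV/RT = (0.265 × 879) / (0.08314 × 488.15) = 5.739 mol
For 9.985 mol SO2, stoichiometry requires (1/2) × 9.985 = 4.992 mol O2; 5.739 mol is available, so SO2 is limiting.
n(SO3) = (2/2) × 9.985 = 9.985 mol
V(SO3) = nRT/P = 9.985 × 0.08314 × 530.15 / 2.14 = 205.7 L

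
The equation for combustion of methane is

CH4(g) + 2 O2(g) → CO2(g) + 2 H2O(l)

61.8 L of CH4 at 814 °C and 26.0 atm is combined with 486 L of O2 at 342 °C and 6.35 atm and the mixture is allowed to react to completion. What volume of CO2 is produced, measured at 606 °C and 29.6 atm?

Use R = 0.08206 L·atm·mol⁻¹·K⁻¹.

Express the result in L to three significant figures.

n(CH4) = PV/RT = (26.0 × 61.8) / (0.08206 × 1087.15) = 18.01 mol
n(O2) = PV/RT = (6.35 × 486) / (0.08206 × 615.15) = 61.14 mol
For 18.01 mol CH4, stoichiometry requires (2/1) × 18.01 = 36.02 mol O2; 61.14 mol is available, so CH4 is limiting.
n(CO2) = (1/1) × 18.01 = 18.01 mol
V(CO2) = nRT/P = 18.01 × 0.08206 × 879.15 / 29.6 = 43.90 L

43.9 L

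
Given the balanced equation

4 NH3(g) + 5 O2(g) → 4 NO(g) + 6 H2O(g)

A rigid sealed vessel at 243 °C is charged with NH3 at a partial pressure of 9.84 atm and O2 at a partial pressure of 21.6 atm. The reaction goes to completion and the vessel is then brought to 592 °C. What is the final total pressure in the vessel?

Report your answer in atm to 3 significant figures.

At constant V, partial pressures at 243 °C are proportional to moles, so apply stoichiometry directly to pressures.
P(O2) required for 9.84 atm of NH3 = (5/4) × 9.84 = 12.30 atm; available 21.6 atm, so NH3 is limiting.
P(O2) remaining = 21.6 − (5/4) × 9.84 = 9.300 atm
P(gaseous products) = (4+6)/4 × 9.84 = 24.60 atm
P_total at 243 °C = 9.300 + 24.60 = 33.90 atm
Scaling to 592 °C: P = 33.90 × 865.15/516.15 = 56.82 atm

56.8 atm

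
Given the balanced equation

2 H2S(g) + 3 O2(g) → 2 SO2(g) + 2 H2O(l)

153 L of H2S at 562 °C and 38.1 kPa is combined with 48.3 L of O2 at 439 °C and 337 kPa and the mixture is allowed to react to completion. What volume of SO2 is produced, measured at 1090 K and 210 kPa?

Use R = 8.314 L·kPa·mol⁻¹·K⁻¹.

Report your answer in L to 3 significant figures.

n(H2S) = PV/RT = (38.1 × 153) / (8.314 × 835.15) = 0.8395 mol
n(O2) = PV/RT = (337 × 48.3) / (8.314 × 712.15) = 2.749 mol
For 0.8395 mol H2S, stoichiometry requires (3/2) × 0.8395 = 1.259 mol O2; 2.749 mol is available, so H2S is limiting.
n(SO2) = (2/2) × 0.8395 = 0.8395 mol
V(SO2) = nRT/P = 0.8395 × 8.314 × 1090 / 210 = 36.23 L

36.2 L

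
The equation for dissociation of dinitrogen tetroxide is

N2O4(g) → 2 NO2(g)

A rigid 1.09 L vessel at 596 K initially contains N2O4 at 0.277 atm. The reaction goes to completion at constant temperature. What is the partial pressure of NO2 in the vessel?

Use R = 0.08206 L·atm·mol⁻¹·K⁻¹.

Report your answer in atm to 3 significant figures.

n(N2O4)₀ = PV/RT = (0.277 × 1.09) / (0.08206 × 596) = 0.006173 mol
n(NO2) = (2/1) × 0.006173 = 0.01235 mol
P(NO2) = nRT/V = 0.01235 × 0.08206 × 596 / 1.09 = 0.5541 atm

0.554 atm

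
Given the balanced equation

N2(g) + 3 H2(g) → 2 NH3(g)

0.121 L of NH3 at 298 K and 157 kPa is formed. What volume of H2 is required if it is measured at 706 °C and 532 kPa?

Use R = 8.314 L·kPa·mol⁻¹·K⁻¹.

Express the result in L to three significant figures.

0.176 L

n(NH3) = PV/RT = (157 × 0.121) / (8.314 × 298) = 0.007668 mol
n(H2) = (3/2) × 0.007668 = 0.01150 mol
V = nRT/P = 0.01150 × 8.314 × 979.15 / 532 = 0.1760 L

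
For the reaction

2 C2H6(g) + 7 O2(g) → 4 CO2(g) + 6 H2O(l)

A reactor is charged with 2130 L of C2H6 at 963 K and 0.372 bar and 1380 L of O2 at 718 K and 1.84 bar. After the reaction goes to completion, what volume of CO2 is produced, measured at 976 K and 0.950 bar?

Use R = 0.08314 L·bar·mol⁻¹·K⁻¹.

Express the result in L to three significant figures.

n(C2H6) = PV/RT = (0.372 × 2130) / (0.08314 × 963) = 9.897 mol
n(O2) = PV/RT = (1.84 × 1380) / (0.08314 × 718) = 42.54 mol
For 9.897 mol C2H6, stoichiometry requires (7/2) × 9.897 = 34.64 mol O2; 42.54 mol is available, so C2H6 is limiting.
n(CO2) = (4/2) × 9.897 = 19.79 mol
V(CO2) = nRT/P = 19.79 × 0.08314 × 976 / 0.950 = 1690 L

1690 L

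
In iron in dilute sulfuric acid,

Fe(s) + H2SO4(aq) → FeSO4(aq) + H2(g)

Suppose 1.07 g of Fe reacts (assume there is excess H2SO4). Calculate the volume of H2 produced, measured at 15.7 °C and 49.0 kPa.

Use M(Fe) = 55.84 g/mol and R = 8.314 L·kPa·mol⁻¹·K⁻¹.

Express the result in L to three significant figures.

0.939 L

n(Fe) = 1.070 / 55.84 = 0.01916 mol
n(H2) = (1/1) × 0.01916 = 0.01916 mol
V = nRT/P = 0.01916 × 8.314 × 288.85 / 49.0 = 0.9390 L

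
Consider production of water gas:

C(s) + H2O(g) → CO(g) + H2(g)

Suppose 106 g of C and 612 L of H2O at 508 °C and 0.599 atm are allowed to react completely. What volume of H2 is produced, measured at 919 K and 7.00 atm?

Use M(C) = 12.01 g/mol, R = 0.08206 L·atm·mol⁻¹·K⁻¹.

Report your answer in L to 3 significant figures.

61.6 L

n(C) = 106 / 12.01 = 8.826 mol
n(H2O) = PV/RT = (0.599 × 612) / (0.08206 × 781.15) = 5.719 mol
For 8.826 mol C, stoichiometry requires (1/1) × 8.826 = 8.826 mol H2O; 5.719 mol is available, so H2O is limiting.
n(H2) = (1/1) × 5.719 = 5.719 mol
V(H2) = nRT/P = 5.719 × 0.08206 × 919 / 7.00 = 61.61 L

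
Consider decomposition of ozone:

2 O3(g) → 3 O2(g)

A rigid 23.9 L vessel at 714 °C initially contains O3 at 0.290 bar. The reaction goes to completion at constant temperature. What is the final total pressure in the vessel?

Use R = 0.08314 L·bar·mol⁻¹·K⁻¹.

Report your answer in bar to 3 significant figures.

0.435 bar

At constant T and V, P ∝ n(gas): 2 mol gas → 3 mol gas.
P_final = (3/2) × 0.290 = 0.4350 bar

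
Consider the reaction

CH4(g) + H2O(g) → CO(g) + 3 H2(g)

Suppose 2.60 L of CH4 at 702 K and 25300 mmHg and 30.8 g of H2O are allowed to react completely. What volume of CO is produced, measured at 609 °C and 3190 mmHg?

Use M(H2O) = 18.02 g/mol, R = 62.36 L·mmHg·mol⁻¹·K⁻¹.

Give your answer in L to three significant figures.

n(CH4) = PV/RT = (25300 × 2.60) / (62.36 × 702) = 1.503 mol
n(H2O) = 30.8 / 18.02 = 1.709 mol
For 1.503 mol CH4, stoichiometry requires (1/1) × 1.503 = 1.503 mol H2O; 1.709 mol is available, so CH4 is limiting.
n(CO) = (1/1) × 1.503 = 1.503 mol
V(CO) = nRT/P = 1.503 × 62.36 × 882.15 / 3190 = 25.92 L

25.9 L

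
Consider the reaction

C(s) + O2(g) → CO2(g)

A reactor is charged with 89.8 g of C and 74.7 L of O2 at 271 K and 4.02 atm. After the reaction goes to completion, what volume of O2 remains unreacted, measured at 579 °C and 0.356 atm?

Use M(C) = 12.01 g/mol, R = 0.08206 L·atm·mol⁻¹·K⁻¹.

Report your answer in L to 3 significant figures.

n(C) = 89.8 / 12.01 = 7.477 mol
n(O2) = PV/RT = (4.02 × 74.7) / (0.08206 × 271) = 13.50 mol
For 7.477 mol C, stoichiometry requires (1/1) × 7.477 = 7.477 mol O2; 13.50 mol is available, so C is limiting.
n(O2) consumed = (1/1) × 7.477 = 7.477 mol; remaining = 13.50 − 7.477 = 6.023 mol
V(O2) = nRT/P = 6.023 × 0.08206 × 852.15 / 0.356 = 1183 L

1180 L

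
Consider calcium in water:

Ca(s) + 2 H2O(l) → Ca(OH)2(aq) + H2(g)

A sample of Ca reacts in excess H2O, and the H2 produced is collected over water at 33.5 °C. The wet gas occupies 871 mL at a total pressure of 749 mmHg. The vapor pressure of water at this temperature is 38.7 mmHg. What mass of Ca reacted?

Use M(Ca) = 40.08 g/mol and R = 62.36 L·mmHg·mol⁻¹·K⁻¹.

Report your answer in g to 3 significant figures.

1.30 g

P(H2) = 749 − 38.7 = 710.3 mmHg
n(H2) = PV/RT = (710.3 × 0.8710) / (62.36 × 306.65) = 0.03235 mol
n(Ca) = (1/1) × 0.03235 = 0.03235 mol
m(Ca) = 0.03235 × 40.08 = 1.297 g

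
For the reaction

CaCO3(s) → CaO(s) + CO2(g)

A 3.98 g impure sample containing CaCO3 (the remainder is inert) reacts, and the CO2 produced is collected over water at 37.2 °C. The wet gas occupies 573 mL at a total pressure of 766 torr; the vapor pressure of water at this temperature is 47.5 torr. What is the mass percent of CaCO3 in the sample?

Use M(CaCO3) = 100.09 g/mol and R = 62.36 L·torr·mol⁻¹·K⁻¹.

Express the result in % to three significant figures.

53.5 %

P(CO2) = 766 − 47.5 = 718.5 torr
n(CO2) = PV/RT = (718.5 × 0.5730) / (62.36 × 310.35) = 0.02127 mol
n(CaCO3) = (1/1) × 0.02127 = 0.02127 mol
m(CaCO3) = 0.02127 × 100.09 = 2.129 g
%CaCO3 = 2.129 / 3.98 × 100 = 53.49%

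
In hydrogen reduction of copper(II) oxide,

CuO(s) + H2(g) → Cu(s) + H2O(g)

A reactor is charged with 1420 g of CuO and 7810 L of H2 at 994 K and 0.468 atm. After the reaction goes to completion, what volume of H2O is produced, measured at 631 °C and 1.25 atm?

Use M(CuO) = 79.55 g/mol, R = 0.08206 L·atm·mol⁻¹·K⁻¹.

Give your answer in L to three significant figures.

n(CuO) = 1420 / 79.55 = 17.85 mol
n(H2) = PV/RT = (0.468 × 7810) / (0.08206 × 994) = 44.81 mol
For 17.85 mol CuO, stoichiometry requires (1/1) × 17.85 = 17.85 mol H2; 44.81 mol is available, so CuO is limiting.
n(H2O) = (1/1) × 17.85 = 17.85 mol
V(H2O) = nRT/P = 17.85 × 0.08206 × 904.15 / 1.25 = 1059 L

1060 L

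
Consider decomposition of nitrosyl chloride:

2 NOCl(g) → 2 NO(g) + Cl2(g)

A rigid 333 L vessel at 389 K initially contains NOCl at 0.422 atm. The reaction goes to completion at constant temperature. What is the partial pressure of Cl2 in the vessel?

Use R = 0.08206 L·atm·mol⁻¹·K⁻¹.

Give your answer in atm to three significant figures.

n(NOCl)₀ = PV/RT = (0.422 × 333) / (0.08206 × 389) = 4.402 mol
n(Cl2) = (1/2) × 4.402 = 2.201 mol
P(Cl2) = nRT/V = 2.201 × 0.08206 × 389 / 333 = 0.2110 atm

0.211 atm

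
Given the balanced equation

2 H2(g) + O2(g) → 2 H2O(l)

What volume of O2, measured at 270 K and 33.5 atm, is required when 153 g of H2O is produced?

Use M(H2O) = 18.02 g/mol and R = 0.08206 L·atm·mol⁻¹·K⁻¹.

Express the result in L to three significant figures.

n(H2O) = 153.0 / 18.02 = 8.491 mol
n(O2) = (1/2) × 8.491 = 4.245 mol
V = nRT/P = 4.245 × 0.08206 × 270 / 33.5 = 2.808 L

2.81 L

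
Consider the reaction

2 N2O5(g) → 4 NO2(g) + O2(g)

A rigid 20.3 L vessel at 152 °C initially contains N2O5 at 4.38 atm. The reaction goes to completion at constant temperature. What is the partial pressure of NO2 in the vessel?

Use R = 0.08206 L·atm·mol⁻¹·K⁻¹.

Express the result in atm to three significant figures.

n(N2O5)₀ = PV/RT = (4.38 × 20.3) / (0.08206 × 425.15) = 2.549 mol
n(NO2) = (4/2) × 2.549 = 5.098 mol
P(NO2) = nRT/V = 5.098 × 0.08206 × 425.15 / 20.3 = 8.761 atm

8.76 atm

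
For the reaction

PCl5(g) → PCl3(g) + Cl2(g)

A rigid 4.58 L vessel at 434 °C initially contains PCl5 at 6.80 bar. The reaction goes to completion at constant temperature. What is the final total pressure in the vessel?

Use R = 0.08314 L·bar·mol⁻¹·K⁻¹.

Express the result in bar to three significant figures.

At constant T and V, P ∝ n(gas): 1 mol gas → 2 mol gas.
P_final = (2/1) × 6.80 = 13.60 bar

13.6 bar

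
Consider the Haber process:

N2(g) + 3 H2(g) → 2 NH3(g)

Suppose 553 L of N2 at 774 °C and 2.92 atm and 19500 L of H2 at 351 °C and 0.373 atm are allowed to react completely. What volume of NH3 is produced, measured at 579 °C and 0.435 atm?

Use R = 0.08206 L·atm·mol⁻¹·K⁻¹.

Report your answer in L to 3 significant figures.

6040 L

n(N2) = PV/RT = (2.92 × 553) / (0.08206 × 1047.15) = 18.79 mol
n(H2) = PV/RT = (0.373 × 19500) / (0.08206 × 624.15) = 142.0 mol
For 18.79 mol N2, stoichiometry requires (3/1) × 18.79 = 56.37 mol H2; 142.0 mol is available, so N2 is limiting.
n(NH3) = (2/1) × 18.79 = 37.58 mol
V(NH3) = nRT/P = 37.58 × 0.08206 × 852.15 / 0.435 = 6041 L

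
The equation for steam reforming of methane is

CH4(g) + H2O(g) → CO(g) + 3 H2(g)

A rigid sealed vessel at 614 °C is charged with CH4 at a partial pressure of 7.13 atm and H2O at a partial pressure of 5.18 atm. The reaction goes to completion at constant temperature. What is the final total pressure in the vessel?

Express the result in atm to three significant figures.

With V and T fixed, P_i ∝ n_i, so the mole ratios apply directly to partial pressures at 614 °C.
P(H2O) required for 7.13 atm of CH4 = (1/1) × 7.13 = 7.130 atm; available 5.18 atm, so H2O is limiting.
P(CH4) remaining = 7.13 − (1/1) × 5.18 = 1.950 atm
P(gaseous products) = (1+3)/1 × 5.18 = 20.72 atm
P_total at 614 °C = 1.950 + 20.72 = 22.67 atm

22.7 atm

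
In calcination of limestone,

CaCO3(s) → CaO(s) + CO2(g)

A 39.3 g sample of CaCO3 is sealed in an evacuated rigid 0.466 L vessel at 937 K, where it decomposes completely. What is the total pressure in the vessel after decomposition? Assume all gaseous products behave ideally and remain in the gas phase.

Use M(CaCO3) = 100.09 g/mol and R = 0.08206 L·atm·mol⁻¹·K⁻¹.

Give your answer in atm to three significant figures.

64.8 atm

n(CaCO3) = 39.3 / 100.09 = 0.3926 mol
n(gas produced) = (1/1) × 0.3926 = 0.3926 mol
P = nRT/V = 0.3926 × 0.08206 × 937 / 0.466 = 64.78 atm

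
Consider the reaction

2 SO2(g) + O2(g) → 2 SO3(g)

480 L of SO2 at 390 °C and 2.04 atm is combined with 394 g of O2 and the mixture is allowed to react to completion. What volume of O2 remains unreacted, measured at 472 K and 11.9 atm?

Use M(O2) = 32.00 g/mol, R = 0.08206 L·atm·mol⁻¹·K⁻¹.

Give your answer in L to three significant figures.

n(SO2) = PV/RT = (2.04 × 480) / (0.08206 × 663.15) = 17.99 mol
n(O2) = 394 / 32.00 = 12.31 mol
For 17.99 mol SO2, stoichiometry requires (1/2) × 17.99 = 8.995 mol O2; 12.31 mol is available, so SO2 is limiting.
n(O2) consumed = (1/2) × 17.99 = 8.995 mol; remaining = 12.31 − 8.995 = 3.315 mol
V(O2) = nRT/P = 3.315 × 0.08206 × 472 / 11.9 = 10.79 L

10.8 L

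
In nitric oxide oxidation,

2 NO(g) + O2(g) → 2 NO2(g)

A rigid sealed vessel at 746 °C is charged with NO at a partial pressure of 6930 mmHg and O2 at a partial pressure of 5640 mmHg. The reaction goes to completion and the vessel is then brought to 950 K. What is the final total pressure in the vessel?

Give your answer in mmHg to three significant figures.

8490 mmHg

With V and T fixed, P_i ∝ n_i, so the mole ratios apply directly to partial pressures at 746 °C.
P(O2) required for 6930 mmHg of NO = (1/2) × 6930 = 3465 mmHg; available 5640 mmHg, so NO is limiting.
P(O2) remaining = 5640 − (1/2) × 6930 = 2175 mmHg
P(gaseous products) = (2)/2 × 6930 = 6930 mmHg
P_total at 746 °C = 2175 + 6930 = 9105 mmHg
Scaling to 950 K: P = 9105 × 950/1019.15 = 8487 mmHg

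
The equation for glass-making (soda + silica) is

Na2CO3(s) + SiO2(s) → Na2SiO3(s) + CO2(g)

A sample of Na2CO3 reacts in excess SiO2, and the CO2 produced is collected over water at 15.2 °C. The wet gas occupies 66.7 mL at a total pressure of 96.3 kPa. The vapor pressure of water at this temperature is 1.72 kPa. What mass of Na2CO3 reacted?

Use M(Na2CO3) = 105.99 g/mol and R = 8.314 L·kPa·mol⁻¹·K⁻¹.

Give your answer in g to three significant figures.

0.279 g

P(CO2) = 96.3 − 1.72 = 94.58 kPa
n(CO2) = PV/RT = (94.58 × 0.06670) / (8.314 × 288.35) = 0.002631 mol
n(Na2CO3) = (1/1) × 0.002631 = 0.002631 mol
m(Na2CO3) = 0.002631 × 105.99 = 0.2789 g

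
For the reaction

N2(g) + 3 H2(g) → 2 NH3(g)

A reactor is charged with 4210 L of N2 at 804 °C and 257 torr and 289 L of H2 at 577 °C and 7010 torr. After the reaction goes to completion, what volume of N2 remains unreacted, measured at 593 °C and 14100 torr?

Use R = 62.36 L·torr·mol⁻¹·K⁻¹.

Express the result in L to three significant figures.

n(N2) = PV/RT = (257 × 4210) / (62.36 × 1077.15) = 16.11 mol
n(H2) = PV/RT = (7010 × 289) / (62.36 × 850.15) = 38.21 mol
For 16.11 mol N2, stoichiometry requires (3/1) × 16.11 = 48.33 mol H2; 38.21 mol is available, so H2 is limiting.
n(N2) consumed = (1/3) × 38.21 = 12.74 mol; remaining = 16.11 − 12.74 = 3.370 mol
V(N2) = nRT/P = 3.370 × 62.36 × 866.15 / 14100 = 12.91 L

12.9 L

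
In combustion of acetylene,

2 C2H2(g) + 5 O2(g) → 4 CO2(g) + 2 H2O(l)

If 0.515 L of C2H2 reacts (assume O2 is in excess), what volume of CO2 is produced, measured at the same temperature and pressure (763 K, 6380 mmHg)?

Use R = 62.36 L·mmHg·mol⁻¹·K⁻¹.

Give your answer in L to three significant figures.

At constant T and P, gas volumes are in the mole ratio: V(CO2) = (4/2) × 0.515 = 1.030 L

1.03 L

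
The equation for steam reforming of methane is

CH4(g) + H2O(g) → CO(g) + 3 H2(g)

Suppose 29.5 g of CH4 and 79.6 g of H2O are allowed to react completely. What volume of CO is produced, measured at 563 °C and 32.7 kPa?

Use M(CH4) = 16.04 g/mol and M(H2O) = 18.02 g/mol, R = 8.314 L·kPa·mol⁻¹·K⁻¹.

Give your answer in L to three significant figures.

391 L

n(CH4) = 29.5 / 16.04 = 1.839 mol
n(H2O) = 79.6 / 18.02 = 4.417 mol
For 1.839 mol CH4, stoichiometry requires (1/1) × 1.839 = 1.839 mol H2O; 4.417 mol is available, so CH4 is limiting.
n(CO) = (1/1) × 1.839 = 1.839 mol
V(CO) = nRT/P = 1.839 × 8.314 × 836.15 / 32.7 = 391.0 L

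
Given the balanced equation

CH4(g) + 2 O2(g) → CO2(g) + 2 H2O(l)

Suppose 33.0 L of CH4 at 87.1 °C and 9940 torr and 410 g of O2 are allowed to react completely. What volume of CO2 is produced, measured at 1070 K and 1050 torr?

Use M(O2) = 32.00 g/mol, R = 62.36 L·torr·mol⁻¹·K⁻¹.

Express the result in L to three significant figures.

n(CH4) = PV/RT = (9940 × 33.0) / (62.36 × 360.25) = 14.60 mol
n(O2) = 410 / 32.00 = 12.81 mol
For 14.60 mol CH4, stoichiometry requires (2/1) × 14.60 = 29.20 mol O2; 12.81 mol is available, so O2 is limiting.
n(CO2) = (1/2) × 12.81 = 6.405 mol
V(CO2) = nRT/P = 6.405 × 62.36 × 1070 / 1050 = 407.0 L

407 L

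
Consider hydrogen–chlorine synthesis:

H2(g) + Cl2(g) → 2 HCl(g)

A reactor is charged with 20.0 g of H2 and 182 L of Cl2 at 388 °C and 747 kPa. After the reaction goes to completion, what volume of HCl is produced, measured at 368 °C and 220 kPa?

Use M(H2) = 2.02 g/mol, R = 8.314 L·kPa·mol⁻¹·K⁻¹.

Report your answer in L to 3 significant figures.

n(H2) = 20.0 / 2.02 = 9.901 mol
n(Cl2) = PV/RT = (747 × 182) / (8.314 × 661.15) = 24.73 mol
For 9.901 mol H2, stoichiometry requires (1/1) × 9.901 = 9.901 mol Cl2; 24.73 mol is available, so H2 is limiting.
n(HCl) = (2/1) × 9.901 = 19.80 mol
V(HCl) = nRT/P = 19.80 × 8.314 × 641.15 / 220 = 479.7 L

480 L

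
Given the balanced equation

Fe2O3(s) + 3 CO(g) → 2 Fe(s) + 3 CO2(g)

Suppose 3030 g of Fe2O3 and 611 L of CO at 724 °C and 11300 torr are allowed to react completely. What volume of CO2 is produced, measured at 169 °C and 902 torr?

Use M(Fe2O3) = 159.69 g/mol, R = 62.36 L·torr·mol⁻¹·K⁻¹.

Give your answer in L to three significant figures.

1740 L

n(Fe2O3) = 3030 / 159.69 = 18.97 mol
n(CO) = PV/RT = (11300 × 611) / (62.36 × 997.15) = 111.0 mol
For 18.97 mol Fe2O3, stoichiometry requires (3/1) × 18.97 = 56.91 mol CO; 111.0 mol is available, so Fe2O3 is limiting.
n(CO2) = (3/1) × 18.97 = 56.91 mol
V(CO2) = nRT/P = 56.91 × 62.36 × 442.15 / 902 = 1740 L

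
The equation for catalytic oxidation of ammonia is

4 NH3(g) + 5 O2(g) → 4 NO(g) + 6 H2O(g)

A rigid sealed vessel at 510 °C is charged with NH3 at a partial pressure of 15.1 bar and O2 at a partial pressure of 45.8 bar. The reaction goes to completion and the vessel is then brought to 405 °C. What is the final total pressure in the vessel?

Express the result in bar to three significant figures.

With V and T fixed, P_i ∝ n_i, so the mole ratios apply directly to partial pressures at 510 °C.
P(O2) required for 15.1 bar of NH3 = (5/4) × 15.1 = 18.88 bar; available 45.8 bar, so NH3 is limiting.
P(O2) remaining = 45.8 − (5/4) × 15.1 = 26.92 bar
P(gaseous products) = (4+6)/4 × 15.1 = 37.75 bar
P_total at 510 °C = 26.92 + 37.75 = 64.67 bar
Scaling to 405 °C: P = 64.67 × 678.15/783.15 = 56.00 bar

56.0 bar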